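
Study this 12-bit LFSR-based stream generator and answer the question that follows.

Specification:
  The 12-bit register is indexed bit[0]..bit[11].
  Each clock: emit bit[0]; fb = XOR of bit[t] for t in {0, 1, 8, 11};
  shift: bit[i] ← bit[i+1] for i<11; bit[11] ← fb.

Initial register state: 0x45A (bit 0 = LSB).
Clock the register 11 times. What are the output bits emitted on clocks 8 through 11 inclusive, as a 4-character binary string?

reg_0 = 0x45A
clock 1: out=0, reg = 0xA2D
clock 2: out=1, reg = 0x516
clock 3: out=0, reg = 0x28B
clock 4: out=1, reg = 0x145
clock 5: out=1, reg = 0x0A2
clock 6: out=0, reg = 0x851
clock 7: out=1, reg = 0x428
clock 8: out=0, reg = 0x214
clock 9: out=0, reg = 0x10A
clock 10: out=0, reg = 0x085
clock 11: out=1, reg = 0x842

0001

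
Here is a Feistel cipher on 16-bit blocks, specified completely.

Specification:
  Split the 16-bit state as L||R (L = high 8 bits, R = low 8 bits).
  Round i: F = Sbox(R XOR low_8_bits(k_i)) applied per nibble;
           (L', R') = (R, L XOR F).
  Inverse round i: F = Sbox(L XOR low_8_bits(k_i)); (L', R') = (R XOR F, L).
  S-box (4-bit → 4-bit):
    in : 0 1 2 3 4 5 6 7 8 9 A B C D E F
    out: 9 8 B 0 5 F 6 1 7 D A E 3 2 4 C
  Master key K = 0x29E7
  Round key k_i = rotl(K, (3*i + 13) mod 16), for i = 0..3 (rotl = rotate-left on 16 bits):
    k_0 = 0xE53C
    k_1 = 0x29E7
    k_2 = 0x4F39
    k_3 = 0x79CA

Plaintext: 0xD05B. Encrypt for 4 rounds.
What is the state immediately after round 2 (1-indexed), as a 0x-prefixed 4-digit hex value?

s_0 = plaintext = 0xD05B
s_1 = Round(s_0, k_0) = 0x5BB1
s_2 = Round(s_1, k_1) = 0xB1AD
s_3 = Round(s_2, k_2) = 0xAD64
s_4 = Round(s_3, k_3) = 0x6409

0xB1AD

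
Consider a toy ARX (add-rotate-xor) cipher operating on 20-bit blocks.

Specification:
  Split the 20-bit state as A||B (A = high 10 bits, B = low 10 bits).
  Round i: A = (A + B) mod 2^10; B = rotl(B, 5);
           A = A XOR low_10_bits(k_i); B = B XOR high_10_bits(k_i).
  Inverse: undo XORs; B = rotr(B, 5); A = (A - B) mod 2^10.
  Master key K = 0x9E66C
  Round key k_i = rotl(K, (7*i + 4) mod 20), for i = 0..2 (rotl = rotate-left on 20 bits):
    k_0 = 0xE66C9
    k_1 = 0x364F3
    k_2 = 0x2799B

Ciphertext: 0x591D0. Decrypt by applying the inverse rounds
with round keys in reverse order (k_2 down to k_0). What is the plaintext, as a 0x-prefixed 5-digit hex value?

s_0 = ciphertext = 0x591D0
s_1 = InvRound(s_0, k_2) = 0xCD5CA
s_2 = InvRound(s_1, k_1) = 0x57A68
s_3 = InvRound(s_2, k_0) = 0x5A22F

0x5A22F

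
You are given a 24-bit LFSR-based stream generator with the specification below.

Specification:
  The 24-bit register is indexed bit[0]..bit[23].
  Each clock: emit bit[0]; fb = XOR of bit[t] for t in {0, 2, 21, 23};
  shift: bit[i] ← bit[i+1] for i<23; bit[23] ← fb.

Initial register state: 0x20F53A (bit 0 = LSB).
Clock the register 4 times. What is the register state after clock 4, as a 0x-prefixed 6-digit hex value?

reg_0 = 0x20F53A
clock 1: out=0, reg = 0x907A9D
clock 2: out=1, reg = 0xC83D4E
clock 3: out=0, reg = 0x641EA7
clock 4: out=1, reg = 0xB20F53

0xB20F53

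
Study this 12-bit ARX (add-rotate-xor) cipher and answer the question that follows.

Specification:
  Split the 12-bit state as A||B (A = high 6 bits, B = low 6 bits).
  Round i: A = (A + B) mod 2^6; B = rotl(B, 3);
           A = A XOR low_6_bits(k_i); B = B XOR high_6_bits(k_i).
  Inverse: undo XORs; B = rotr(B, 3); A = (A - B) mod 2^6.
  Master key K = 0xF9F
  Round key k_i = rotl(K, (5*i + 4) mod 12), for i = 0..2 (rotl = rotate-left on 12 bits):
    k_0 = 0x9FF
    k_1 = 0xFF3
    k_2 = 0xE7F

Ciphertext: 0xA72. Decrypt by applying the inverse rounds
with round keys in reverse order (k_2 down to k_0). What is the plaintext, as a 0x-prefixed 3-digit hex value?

s_0 = ciphertext = 0xA72
s_1 = InvRound(s_0, k_2) = 0xF59
s_2 = InvRound(s_1, k_1) = 0x6B4
s_3 = InvRound(s_2, k_0) = 0x2DA

0x2DA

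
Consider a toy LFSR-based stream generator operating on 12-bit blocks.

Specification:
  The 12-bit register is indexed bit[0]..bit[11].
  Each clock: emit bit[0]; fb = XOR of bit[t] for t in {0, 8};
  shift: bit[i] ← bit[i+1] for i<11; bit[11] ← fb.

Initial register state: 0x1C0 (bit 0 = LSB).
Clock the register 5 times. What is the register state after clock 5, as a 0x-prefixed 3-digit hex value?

reg_0 = 0x1C0
clock 1: out=0, reg = 0x8E0
clock 2: out=0, reg = 0x470
clock 3: out=0, reg = 0x238
clock 4: out=0, reg = 0x11C
clock 5: out=0, reg = 0x88E

0x88E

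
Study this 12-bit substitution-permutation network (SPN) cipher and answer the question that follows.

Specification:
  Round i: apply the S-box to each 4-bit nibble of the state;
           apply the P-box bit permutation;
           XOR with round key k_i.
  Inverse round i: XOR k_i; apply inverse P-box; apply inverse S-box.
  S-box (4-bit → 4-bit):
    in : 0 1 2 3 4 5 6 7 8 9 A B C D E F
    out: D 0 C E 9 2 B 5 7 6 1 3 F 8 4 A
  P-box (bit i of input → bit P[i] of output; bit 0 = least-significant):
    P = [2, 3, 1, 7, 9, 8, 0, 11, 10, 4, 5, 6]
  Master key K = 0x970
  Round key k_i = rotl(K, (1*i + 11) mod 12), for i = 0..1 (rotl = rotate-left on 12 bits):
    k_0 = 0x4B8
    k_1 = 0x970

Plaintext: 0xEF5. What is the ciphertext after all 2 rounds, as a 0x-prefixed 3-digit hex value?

s_0 = plaintext = 0xEF5
s_1 = Round(s_0, k_0) = 0xD90
s_2 = Round(s_1, k_1) = 0x8B7

0x8B7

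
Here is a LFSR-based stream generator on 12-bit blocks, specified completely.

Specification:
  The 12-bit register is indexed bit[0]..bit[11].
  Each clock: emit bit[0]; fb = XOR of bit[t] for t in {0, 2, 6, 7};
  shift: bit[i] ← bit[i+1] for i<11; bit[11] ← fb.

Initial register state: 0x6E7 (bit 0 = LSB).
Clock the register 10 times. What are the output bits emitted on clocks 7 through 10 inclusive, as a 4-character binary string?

reg_0 = 0x6E7
clock 1: out=1, reg = 0x373
clock 2: out=1, reg = 0x1B9
clock 3: out=1, reg = 0x0DC
clock 4: out=0, reg = 0x86E
clock 5: out=0, reg = 0x437
clock 6: out=1, reg = 0x21B
clock 7: out=1, reg = 0x90D
clock 8: out=1, reg = 0x486
clock 9: out=0, reg = 0x243
clock 10: out=1, reg = 0x121

1101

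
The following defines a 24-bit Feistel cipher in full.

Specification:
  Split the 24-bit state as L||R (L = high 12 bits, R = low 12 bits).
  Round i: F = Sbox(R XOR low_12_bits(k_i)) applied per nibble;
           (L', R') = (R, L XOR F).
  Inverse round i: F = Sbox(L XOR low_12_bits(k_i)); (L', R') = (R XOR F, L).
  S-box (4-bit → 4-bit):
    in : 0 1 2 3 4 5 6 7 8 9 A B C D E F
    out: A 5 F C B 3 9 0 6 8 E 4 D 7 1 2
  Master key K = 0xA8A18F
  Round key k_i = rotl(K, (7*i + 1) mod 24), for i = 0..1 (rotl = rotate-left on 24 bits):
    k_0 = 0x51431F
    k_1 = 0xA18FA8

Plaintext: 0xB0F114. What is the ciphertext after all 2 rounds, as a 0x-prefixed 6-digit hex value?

0x4AB5B8

s_0 = plaintext = 0xB0F114
s_1 = Round(s_0, k_0) = 0x1144AB
s_2 = Round(s_1, k_1) = 0x4AB5B8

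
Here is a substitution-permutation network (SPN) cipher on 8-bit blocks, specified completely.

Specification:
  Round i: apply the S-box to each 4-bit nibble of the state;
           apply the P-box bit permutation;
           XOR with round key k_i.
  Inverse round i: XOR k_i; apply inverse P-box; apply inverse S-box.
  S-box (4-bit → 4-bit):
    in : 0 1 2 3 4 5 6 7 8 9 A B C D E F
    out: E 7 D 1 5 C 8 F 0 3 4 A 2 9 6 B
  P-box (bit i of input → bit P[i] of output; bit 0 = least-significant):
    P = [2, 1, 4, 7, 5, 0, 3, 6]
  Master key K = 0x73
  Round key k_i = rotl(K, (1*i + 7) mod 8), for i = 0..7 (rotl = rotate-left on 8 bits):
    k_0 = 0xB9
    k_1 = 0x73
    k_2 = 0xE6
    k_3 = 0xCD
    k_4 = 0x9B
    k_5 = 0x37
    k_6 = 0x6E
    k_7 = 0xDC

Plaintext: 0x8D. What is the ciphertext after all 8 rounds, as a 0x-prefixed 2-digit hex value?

s_0 = plaintext = 0x8D
s_1 = Round(s_0, k_0) = 0x3D
s_2 = Round(s_1, k_1) = 0xD7
s_3 = Round(s_2, k_2) = 0x10
s_4 = Round(s_3, k_3) = 0x76
s_5 = Round(s_4, k_4) = 0x72
s_6 = Round(s_5, k_5) = 0xCA
s_7 = Round(s_6, k_6) = 0x7F
s_8 = Round(s_7, k_7) = 0x33

0x33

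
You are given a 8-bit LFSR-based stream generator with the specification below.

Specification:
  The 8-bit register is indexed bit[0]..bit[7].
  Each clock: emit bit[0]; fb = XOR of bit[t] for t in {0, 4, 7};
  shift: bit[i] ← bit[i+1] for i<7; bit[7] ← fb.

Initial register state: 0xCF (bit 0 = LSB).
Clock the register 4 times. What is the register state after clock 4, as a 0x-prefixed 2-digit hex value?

0xEC

reg_0 = 0xCF
clock 1: out=1, reg = 0x67
clock 2: out=1, reg = 0xB3
clock 3: out=1, reg = 0xD9
clock 4: out=1, reg = 0xEC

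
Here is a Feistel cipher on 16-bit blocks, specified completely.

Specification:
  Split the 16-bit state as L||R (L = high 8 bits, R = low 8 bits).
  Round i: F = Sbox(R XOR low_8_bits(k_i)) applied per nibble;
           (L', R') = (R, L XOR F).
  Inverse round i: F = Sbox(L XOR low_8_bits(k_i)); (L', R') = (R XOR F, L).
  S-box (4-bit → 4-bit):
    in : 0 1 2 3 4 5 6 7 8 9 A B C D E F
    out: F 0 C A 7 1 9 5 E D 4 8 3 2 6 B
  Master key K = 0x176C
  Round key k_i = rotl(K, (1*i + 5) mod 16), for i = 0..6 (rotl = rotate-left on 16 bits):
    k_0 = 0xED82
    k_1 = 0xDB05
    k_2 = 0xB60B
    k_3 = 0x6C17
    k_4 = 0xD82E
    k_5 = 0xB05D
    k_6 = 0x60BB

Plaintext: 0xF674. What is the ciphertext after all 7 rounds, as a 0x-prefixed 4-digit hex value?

s_0 = plaintext = 0xF674
s_1 = Round(s_0, k_0) = 0x744F
s_2 = Round(s_1, k_1) = 0x4F00
s_3 = Round(s_2, k_2) = 0x00B7
s_4 = Round(s_3, k_3) = 0xB74F
s_5 = Round(s_4, k_4) = 0x4F27
s_6 = Round(s_5, k_5) = 0x271B
s_7 = Round(s_6, k_6) = 0x1B68

0x1B68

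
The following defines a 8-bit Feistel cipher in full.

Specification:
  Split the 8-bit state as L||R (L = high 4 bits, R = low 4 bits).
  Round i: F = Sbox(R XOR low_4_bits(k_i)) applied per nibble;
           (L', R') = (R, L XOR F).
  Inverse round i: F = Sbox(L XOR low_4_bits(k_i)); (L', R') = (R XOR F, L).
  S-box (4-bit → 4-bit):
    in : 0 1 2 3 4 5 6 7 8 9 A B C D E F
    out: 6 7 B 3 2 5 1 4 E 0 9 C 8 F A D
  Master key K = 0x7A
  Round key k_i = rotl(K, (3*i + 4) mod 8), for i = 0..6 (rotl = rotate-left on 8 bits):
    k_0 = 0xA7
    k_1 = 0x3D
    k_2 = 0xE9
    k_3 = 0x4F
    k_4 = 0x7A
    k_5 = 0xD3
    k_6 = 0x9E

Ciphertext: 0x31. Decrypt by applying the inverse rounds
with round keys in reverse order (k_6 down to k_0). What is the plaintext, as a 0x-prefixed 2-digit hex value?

s_0 = ciphertext = 0x31
s_1 = InvRound(s_0, k_6) = 0xE3
s_2 = InvRound(s_1, k_5) = 0xCE
s_3 = InvRound(s_2, k_4) = 0xFC
s_4 = InvRound(s_3, k_3) = 0xAF
s_5 = InvRound(s_4, k_2) = 0xCA
s_6 = InvRound(s_5, k_1) = 0xDC
s_7 = InvRound(s_6, k_0) = 0x5D

0x5D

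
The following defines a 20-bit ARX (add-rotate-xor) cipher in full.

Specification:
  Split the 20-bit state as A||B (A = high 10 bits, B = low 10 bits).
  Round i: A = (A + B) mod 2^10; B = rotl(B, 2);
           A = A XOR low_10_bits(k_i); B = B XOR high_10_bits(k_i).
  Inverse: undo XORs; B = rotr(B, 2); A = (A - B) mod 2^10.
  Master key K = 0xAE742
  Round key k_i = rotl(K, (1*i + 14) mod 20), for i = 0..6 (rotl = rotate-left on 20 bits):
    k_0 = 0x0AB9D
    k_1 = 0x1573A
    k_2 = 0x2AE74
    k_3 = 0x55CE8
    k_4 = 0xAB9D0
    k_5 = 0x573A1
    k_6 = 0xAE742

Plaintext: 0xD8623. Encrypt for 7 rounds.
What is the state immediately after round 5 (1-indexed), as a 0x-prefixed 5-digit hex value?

0x5B42D

s_0 = plaintext = 0xD8623
s_1 = Round(s_0, k_0) = 0x864A4
s_2 = Round(s_1, k_1) = 0x61EC5
s_3 = Round(s_2, k_2) = 0x8E3BD
s_4 = Round(s_3, k_3) = 0x477A0
s_5 = Round(s_4, k_4) = 0x5B42D
s_6 = Round(s_5, k_5) = 0x8EDE8
s_7 = Round(s_6, k_6) = 0xD8518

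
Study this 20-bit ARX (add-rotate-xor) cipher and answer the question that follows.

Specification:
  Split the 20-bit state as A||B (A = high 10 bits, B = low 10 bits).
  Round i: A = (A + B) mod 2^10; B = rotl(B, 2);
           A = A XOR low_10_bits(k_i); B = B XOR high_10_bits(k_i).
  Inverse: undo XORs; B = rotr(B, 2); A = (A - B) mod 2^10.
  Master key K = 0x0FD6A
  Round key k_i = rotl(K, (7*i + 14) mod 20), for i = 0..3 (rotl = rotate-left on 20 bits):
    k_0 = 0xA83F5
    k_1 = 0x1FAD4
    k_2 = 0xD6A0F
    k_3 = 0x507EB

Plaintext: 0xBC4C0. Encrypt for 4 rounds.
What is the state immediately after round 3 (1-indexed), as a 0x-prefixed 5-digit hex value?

s_0 = plaintext = 0xBC4C0
s_1 = Round(s_0, k_0) = 0x111A0
s_2 = Round(s_1, k_1) = 0xCC2FF
s_3 = Round(s_2, k_2) = 0x080A4
s_4 = Round(s_3, k_3) = 0xCBFD1

0x080A4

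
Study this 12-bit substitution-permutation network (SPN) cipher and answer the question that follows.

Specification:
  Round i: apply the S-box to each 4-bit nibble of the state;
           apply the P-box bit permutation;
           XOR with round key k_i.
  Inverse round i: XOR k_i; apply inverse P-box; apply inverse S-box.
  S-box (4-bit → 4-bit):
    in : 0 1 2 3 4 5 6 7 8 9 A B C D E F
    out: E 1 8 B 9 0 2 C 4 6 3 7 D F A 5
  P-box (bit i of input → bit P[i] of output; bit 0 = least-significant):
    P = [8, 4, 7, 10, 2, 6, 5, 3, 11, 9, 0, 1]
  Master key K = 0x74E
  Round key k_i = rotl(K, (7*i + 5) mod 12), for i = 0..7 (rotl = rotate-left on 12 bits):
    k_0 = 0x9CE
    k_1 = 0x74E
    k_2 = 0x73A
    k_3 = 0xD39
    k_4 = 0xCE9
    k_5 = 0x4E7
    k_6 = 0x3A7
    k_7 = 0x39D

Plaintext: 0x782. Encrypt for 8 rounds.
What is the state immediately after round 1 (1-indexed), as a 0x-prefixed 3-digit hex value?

s_0 = plaintext = 0x782
s_1 = Round(s_0, k_0) = 0xDED
s_2 = Round(s_1, k_1) = 0x895
s_3 = Round(s_2, k_2) = 0x75B
s_4 = Round(s_3, k_3) = 0xCAA
s_5 = Round(s_4, k_4) = 0x5BE
s_6 = Round(s_5, k_5) = 0x093
s_7 = Round(s_6, k_6) = 0x4D4
s_8 = Round(s_7, k_7) = 0xEF3

0xDED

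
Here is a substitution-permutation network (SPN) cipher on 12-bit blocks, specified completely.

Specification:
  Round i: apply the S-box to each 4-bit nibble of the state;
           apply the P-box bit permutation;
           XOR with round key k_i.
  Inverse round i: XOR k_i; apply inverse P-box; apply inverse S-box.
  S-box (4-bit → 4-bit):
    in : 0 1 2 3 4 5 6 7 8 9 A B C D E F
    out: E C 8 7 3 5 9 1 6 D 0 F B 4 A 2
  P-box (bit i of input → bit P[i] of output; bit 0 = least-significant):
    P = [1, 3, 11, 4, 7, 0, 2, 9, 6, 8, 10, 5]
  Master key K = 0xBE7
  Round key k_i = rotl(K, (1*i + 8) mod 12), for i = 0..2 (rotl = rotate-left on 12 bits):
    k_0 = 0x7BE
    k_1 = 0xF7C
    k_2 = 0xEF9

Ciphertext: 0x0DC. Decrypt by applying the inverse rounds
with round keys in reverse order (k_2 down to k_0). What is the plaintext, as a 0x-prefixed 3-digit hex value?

s_0 = ciphertext = 0x0DC
s_1 = InvRound(s_0, k_2) = 0x10D
s_2 = InvRound(s_1, k_1) = 0x9E1
s_3 = InvRound(s_2, k_0) = 0x50B

0x50B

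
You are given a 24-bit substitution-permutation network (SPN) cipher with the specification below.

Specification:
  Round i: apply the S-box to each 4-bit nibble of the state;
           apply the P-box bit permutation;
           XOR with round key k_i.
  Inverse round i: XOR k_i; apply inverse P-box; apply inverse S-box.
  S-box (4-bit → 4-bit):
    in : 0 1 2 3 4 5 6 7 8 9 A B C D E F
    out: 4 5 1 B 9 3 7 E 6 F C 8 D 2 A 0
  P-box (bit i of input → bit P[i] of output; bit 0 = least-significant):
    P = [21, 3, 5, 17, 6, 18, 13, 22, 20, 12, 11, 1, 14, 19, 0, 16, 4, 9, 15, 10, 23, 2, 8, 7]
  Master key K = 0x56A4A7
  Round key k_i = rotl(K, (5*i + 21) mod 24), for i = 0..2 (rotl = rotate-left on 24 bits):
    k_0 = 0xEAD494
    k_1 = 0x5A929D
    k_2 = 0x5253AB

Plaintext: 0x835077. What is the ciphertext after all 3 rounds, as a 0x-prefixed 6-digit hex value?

0xD14EC1

s_0 = plaintext = 0x835077
s_1 = Round(s_0, k_0) = 0xA4BBA8
s_2 = Round(s_1, k_1) = 0x1BB727
s_3 = Round(s_2, k_2) = 0xD14EC1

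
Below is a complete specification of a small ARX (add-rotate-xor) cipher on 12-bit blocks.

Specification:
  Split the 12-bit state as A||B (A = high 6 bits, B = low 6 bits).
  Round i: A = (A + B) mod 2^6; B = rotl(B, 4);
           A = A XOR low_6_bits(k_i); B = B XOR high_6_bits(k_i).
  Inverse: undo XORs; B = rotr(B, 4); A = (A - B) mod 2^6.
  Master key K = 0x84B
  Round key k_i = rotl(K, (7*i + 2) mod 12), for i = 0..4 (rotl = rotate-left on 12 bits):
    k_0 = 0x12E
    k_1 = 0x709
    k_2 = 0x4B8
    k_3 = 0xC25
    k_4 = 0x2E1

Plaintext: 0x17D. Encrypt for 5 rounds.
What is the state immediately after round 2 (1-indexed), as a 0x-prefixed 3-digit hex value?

s_0 = plaintext = 0x17D
s_1 = Round(s_0, k_0) = 0xB1B
s_2 = Round(s_1, k_1) = 0x3AA
s_3 = Round(s_2, k_2) = 0x038
s_4 = Round(s_3, k_3) = 0x77E
s_5 = Round(s_4, k_4) = 0xEA4

0x3AA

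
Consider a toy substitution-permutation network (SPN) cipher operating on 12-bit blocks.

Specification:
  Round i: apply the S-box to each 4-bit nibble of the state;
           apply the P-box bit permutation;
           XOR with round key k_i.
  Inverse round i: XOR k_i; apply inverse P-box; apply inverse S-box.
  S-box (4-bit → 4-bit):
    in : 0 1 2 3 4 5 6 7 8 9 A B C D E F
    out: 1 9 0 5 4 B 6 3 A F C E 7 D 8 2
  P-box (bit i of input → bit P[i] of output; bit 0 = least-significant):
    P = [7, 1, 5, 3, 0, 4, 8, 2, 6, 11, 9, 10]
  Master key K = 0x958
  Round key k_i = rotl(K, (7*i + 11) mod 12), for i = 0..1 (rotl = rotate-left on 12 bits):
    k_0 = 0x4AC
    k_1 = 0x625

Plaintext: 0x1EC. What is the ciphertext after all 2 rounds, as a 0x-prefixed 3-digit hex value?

s_0 = plaintext = 0x1EC
s_1 = Round(s_0, k_0) = 0x04A
s_2 = Round(s_1, k_1) = 0x74D

0x74D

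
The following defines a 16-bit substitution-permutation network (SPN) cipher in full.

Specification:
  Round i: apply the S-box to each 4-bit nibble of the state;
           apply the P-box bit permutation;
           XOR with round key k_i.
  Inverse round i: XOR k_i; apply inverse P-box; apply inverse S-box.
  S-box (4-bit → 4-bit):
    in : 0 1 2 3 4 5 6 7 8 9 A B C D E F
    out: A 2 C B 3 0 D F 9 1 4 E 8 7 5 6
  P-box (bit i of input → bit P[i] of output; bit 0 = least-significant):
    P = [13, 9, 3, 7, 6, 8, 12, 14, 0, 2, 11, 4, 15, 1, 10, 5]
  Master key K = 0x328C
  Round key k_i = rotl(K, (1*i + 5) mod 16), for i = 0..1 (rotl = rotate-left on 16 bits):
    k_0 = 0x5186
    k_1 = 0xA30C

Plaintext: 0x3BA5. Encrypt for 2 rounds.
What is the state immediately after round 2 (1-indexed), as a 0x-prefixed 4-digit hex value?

0xF0AD

s_0 = plaintext = 0x3BA5
s_1 = Round(s_0, k_0) = 0xC9B0
s_2 = Round(s_1, k_1) = 0xF0AD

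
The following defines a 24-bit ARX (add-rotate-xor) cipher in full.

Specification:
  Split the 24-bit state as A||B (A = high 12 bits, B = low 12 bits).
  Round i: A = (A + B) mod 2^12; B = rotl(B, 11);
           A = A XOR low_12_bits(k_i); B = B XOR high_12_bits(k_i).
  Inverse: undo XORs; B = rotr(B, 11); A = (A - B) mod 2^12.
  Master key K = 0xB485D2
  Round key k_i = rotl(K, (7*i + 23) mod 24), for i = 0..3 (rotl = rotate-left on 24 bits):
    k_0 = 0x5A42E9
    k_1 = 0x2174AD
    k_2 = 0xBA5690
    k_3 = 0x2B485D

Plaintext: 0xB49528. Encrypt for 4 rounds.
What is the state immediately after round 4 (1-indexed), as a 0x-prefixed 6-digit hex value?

0x39B305

s_0 = plaintext = 0xB49528
s_1 = Round(s_0, k_0) = 0x298730
s_2 = Round(s_1, k_1) = 0xD6518F
s_3 = Round(s_2, k_2) = 0x864362
s_4 = Round(s_3, k_3) = 0x39B305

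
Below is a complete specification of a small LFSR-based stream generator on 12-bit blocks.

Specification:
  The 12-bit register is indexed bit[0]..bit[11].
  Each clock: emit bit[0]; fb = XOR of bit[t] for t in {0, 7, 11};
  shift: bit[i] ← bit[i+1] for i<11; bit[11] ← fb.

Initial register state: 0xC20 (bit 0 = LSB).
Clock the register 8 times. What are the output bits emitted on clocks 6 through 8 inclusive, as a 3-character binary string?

reg_0 = 0xC20
clock 1: out=0, reg = 0xE10
clock 2: out=0, reg = 0xF08
clock 3: out=0, reg = 0xF84
clock 4: out=0, reg = 0x7C2
clock 5: out=0, reg = 0xBE1
clock 6: out=1, reg = 0xDF0
clock 7: out=0, reg = 0x6F8
clock 8: out=0, reg = 0xB7C

100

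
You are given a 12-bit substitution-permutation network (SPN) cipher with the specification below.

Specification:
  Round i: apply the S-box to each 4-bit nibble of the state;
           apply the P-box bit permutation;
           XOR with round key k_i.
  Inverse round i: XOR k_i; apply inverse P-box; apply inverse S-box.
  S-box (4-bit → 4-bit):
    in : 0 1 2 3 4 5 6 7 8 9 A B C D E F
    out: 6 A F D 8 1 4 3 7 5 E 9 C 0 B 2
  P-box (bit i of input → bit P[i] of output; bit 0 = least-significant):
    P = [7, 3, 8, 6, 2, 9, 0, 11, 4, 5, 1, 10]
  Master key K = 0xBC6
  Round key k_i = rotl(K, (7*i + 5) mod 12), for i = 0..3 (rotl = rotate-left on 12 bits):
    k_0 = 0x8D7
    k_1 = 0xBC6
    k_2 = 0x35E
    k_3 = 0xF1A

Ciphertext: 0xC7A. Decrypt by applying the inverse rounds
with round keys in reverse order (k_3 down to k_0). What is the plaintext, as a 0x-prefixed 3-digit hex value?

0x2E7

s_0 = ciphertext = 0xC7A
s_1 = InvRound(s_0, k_3) = 0xFFC
s_2 = InvRound(s_1, k_2) = 0xA45
s_3 = InvRound(s_2, k_1) = 0x669
s_4 = InvRound(s_3, k_0) = 0x2E7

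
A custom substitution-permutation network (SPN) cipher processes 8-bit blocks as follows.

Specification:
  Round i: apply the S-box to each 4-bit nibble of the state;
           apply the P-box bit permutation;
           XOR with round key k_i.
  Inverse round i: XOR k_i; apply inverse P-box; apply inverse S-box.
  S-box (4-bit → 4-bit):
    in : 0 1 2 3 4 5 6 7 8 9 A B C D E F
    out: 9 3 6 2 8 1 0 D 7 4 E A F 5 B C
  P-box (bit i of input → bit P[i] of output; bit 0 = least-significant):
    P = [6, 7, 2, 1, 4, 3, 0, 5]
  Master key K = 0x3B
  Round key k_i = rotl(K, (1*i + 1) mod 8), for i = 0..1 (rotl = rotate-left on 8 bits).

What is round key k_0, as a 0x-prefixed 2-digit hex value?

K = 0x3B
k_0 = rotl(K, (1*0+1) mod 8) = rotl(K, 1) = 0x76

0x76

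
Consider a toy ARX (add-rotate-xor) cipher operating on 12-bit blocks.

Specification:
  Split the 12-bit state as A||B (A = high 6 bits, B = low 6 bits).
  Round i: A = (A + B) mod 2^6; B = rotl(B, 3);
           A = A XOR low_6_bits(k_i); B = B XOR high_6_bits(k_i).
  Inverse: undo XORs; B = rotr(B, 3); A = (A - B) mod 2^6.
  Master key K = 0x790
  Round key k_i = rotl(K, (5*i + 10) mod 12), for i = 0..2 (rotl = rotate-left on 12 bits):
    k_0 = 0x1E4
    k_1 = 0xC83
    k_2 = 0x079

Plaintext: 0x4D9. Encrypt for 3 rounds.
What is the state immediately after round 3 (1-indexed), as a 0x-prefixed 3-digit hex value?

s_0 = plaintext = 0x4D9
s_1 = Round(s_0, k_0) = 0x20C
s_2 = Round(s_1, k_1) = 0x5D3
s_3 = Round(s_2, k_2) = 0x4DB

0x4DB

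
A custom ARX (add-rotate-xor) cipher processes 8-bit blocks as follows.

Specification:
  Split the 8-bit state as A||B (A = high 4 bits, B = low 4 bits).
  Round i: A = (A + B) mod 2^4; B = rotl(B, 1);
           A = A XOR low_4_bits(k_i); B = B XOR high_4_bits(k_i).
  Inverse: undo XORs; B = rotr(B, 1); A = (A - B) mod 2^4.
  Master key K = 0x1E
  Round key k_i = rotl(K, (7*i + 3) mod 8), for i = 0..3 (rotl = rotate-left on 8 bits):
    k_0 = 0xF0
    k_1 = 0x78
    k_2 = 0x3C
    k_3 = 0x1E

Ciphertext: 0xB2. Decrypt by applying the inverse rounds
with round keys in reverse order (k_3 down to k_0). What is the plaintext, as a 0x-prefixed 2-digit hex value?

0xB7

s_0 = ciphertext = 0xB2
s_1 = InvRound(s_0, k_3) = 0xC9
s_2 = InvRound(s_1, k_2) = 0xB5
s_3 = InvRound(s_2, k_1) = 0x21
s_4 = InvRound(s_3, k_0) = 0xB7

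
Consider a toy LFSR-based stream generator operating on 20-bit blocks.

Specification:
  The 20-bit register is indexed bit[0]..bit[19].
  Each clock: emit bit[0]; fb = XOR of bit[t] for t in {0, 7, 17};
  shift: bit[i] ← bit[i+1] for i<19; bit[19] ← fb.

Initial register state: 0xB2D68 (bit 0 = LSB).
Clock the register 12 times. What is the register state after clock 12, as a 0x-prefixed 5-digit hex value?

reg_0 = 0xB2D68
clock 1: out=0, reg = 0xD96B4
clock 2: out=0, reg = 0xECB5A
clock 3: out=0, reg = 0xF65AD
clock 4: out=1, reg = 0xFB2D6
clock 5: out=0, reg = 0x7D96B
clock 6: out=1, reg = 0x3ECB5
clock 7: out=1, reg = 0x9F65A
clock 8: out=0, reg = 0x4FB2D
clock 9: out=1, reg = 0xA7D96
clock 10: out=0, reg = 0x53ECB
clock 11: out=1, reg = 0x29F65
clock 12: out=1, reg = 0x14FB2

0x14FB2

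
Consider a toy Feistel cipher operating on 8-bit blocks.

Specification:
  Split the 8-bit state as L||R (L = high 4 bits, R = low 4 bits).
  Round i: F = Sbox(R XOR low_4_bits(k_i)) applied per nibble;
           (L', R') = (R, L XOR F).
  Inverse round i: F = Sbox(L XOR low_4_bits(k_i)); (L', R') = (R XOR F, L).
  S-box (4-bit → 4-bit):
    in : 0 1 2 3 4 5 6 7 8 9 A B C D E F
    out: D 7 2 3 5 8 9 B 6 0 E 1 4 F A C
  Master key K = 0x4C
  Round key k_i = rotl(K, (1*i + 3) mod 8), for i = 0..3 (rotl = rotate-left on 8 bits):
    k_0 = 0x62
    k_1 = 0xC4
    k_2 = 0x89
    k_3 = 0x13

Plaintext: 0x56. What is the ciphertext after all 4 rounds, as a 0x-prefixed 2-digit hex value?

s_0 = plaintext = 0x56
s_1 = Round(s_0, k_0) = 0x60
s_2 = Round(s_1, k_1) = 0x03
s_3 = Round(s_2, k_2) = 0x3E
s_4 = Round(s_3, k_3) = 0xEC

0xEC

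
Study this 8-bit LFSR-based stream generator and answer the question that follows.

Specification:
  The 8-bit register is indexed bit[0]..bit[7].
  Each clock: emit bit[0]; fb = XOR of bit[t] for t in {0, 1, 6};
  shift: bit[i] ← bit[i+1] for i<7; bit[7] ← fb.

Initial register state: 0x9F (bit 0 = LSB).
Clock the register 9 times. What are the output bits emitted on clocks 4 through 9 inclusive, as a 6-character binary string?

110010

reg_0 = 0x9F
clock 1: out=1, reg = 0x4F
clock 2: out=1, reg = 0xA7
clock 3: out=1, reg = 0x53
clock 4: out=1, reg = 0xA9
clock 5: out=1, reg = 0xD4
clock 6: out=0, reg = 0xEA
clock 7: out=0, reg = 0x75
clock 8: out=1, reg = 0x3A
clock 9: out=0, reg = 0x9D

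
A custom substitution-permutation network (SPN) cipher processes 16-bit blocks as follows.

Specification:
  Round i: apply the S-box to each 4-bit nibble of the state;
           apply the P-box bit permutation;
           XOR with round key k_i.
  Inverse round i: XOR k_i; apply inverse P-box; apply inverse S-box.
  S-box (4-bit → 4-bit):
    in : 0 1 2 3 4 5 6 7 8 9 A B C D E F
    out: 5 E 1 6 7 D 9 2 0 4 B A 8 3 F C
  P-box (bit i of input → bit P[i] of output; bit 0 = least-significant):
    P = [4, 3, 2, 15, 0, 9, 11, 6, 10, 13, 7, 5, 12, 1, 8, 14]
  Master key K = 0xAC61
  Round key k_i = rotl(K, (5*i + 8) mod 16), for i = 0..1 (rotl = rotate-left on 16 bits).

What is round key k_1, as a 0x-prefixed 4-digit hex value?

K = 0xAC61
k_0 = rotl(K, (5*0+8) mod 16) = rotl(K, 8) = 0x61AC
k_1 = rotl(K, (5*1+8) mod 16) = rotl(K, 13) = 0x358C

0x358C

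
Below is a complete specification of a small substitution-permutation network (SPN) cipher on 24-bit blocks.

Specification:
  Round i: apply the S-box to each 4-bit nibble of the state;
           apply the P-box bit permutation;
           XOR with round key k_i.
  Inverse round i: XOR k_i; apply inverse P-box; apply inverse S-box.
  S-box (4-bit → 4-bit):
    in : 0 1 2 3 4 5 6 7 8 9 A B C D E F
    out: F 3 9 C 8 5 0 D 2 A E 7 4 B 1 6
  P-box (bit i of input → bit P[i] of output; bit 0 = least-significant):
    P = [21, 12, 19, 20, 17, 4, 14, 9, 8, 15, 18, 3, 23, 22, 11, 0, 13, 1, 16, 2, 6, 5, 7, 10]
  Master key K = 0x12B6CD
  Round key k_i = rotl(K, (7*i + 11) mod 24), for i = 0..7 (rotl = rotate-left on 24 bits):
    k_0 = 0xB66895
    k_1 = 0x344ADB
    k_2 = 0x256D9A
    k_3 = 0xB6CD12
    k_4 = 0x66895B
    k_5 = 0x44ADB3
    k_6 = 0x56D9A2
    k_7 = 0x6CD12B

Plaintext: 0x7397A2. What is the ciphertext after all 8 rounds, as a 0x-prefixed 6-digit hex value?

s_0 = plaintext = 0x7397A2
s_1 = Round(s_0, k_0) = 0xC32F48
s_2 = Round(s_1, k_1) = 0xB1D85E
s_3 = Round(s_2, k_2) = 0xC78D79
s_4 = Round(s_3, k_3) = 0xE53E9E
s_5 = Round(s_4, k_4) = 0x47A20A
s_6 = Round(s_5, k_5) = 0x1FD2AE
s_7 = Round(s_6, k_6) = 0xB79AD9
s_8 = Round(s_7, k_7) = 0x3B63D6

0x3B63D6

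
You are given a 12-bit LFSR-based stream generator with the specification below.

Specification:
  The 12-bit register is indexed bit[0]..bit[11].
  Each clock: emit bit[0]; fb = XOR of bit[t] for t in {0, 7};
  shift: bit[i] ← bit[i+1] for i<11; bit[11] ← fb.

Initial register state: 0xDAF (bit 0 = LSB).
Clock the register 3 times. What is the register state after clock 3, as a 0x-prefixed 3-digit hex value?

0x9B5

reg_0 = 0xDAF
clock 1: out=1, reg = 0x6D7
clock 2: out=1, reg = 0x36B
clock 3: out=1, reg = 0x9B5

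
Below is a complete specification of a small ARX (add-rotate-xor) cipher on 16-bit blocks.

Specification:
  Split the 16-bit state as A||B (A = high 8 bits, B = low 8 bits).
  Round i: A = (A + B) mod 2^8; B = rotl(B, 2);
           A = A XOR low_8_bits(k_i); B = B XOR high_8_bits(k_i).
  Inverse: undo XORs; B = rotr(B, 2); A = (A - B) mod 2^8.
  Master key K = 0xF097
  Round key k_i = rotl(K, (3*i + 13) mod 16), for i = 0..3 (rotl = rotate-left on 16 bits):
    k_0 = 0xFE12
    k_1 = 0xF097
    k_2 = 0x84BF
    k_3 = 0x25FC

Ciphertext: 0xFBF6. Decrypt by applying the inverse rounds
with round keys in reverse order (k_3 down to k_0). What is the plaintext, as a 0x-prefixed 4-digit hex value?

0x6D71

s_0 = ciphertext = 0xFBF6
s_1 = InvRound(s_0, k_3) = 0x13F4
s_2 = InvRound(s_1, k_2) = 0x901C
s_3 = InvRound(s_2, k_1) = 0xCC3B
s_4 = InvRound(s_3, k_0) = 0x6D71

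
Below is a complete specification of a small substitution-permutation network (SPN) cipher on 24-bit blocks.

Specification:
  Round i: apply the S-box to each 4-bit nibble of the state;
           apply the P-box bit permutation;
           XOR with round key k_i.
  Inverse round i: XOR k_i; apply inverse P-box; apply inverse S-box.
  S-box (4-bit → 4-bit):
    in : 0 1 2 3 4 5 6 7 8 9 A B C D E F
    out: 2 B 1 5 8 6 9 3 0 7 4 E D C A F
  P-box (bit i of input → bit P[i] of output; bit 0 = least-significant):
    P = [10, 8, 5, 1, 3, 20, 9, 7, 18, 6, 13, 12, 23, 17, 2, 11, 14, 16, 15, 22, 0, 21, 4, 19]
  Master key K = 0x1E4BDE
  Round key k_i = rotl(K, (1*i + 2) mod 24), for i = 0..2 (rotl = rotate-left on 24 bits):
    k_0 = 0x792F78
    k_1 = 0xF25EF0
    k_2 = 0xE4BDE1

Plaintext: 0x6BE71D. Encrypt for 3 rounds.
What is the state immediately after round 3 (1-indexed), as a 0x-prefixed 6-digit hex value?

s_0 = plaintext = 0x6BE71D
s_1 = Round(s_0, k_0) = 0x26A793
s_2 = Round(s_1, k_1) = 0xA6189D
s_3 = Round(s_2, k_2) = 0x36F7DB

0x36F7DB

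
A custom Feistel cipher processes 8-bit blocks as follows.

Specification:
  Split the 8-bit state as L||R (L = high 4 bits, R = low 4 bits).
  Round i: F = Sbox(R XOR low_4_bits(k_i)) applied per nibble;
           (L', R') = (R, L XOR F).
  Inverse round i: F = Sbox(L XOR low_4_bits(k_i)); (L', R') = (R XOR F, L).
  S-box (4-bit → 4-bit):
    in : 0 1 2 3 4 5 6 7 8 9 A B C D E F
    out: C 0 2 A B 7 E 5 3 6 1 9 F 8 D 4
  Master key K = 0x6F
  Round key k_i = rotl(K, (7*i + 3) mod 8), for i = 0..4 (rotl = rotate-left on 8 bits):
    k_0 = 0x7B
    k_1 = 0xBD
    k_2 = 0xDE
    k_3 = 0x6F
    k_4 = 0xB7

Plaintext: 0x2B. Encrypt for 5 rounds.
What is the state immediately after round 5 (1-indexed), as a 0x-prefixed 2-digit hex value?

s_0 = plaintext = 0x2B
s_1 = Round(s_0, k_0) = 0xBE
s_2 = Round(s_1, k_1) = 0xE1
s_3 = Round(s_2, k_2) = 0x1A
s_4 = Round(s_3, k_3) = 0xA6
s_5 = Round(s_4, k_4) = 0x6A

0x6A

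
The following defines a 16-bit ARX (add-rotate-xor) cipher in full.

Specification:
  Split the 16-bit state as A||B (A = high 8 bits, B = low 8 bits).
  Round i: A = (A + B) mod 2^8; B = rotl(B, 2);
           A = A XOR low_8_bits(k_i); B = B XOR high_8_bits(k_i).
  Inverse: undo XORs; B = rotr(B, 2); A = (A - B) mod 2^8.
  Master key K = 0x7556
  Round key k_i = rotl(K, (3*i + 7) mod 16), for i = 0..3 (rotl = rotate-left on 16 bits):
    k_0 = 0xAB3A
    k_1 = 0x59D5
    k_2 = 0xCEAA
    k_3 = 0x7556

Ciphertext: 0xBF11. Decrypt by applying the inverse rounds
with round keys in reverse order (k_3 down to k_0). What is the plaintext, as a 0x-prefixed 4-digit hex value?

s_0 = ciphertext = 0xBF11
s_1 = InvRound(s_0, k_3) = 0xD019
s_2 = InvRound(s_1, k_2) = 0x85F5
s_3 = InvRound(s_2, k_1) = 0x252B
s_4 = InvRound(s_3, k_0) = 0xFF20

0xFF20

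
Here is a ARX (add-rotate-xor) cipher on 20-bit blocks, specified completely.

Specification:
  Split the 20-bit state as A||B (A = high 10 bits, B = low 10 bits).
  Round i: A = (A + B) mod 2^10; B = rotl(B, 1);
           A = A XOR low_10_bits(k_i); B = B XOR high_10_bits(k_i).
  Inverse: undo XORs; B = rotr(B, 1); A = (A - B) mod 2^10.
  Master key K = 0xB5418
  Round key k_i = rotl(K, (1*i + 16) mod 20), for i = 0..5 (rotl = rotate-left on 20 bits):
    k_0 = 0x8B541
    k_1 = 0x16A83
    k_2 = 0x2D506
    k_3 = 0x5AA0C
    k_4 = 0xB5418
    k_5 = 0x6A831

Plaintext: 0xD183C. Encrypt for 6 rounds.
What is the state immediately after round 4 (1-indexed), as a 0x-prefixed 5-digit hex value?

0x3B7C4

s_0 = plaintext = 0xD183C
s_1 = Round(s_0, k_0) = 0xB0E55
s_2 = Round(s_1, k_1) = 0xE6CF1
s_3 = Round(s_2, k_2) = 0x62957
s_4 = Round(s_3, k_3) = 0x3B7C4
s_5 = Round(s_4, k_4) = 0x2A55C
s_6 = Round(s_5, k_5) = 0x8D312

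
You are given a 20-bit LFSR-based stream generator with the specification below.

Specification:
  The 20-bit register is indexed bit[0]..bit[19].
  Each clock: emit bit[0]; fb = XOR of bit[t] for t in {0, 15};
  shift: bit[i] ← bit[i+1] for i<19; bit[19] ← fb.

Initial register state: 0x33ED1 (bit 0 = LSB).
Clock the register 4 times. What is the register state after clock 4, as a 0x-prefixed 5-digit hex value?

reg_0 = 0x33ED1
clock 1: out=1, reg = 0x99F68
clock 2: out=0, reg = 0xCCFB4
clock 3: out=0, reg = 0xE67DA
clock 4: out=0, reg = 0x733ED

0x733ED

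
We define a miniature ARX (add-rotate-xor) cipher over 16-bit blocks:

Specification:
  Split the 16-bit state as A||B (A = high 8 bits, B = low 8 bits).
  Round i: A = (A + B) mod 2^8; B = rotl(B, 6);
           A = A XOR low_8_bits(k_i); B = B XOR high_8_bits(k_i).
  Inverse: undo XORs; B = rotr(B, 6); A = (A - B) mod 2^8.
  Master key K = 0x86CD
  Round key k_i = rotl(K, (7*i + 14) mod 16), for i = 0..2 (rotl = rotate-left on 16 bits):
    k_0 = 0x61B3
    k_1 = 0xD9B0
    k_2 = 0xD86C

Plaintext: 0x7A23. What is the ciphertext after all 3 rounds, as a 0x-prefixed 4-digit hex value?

s_0 = plaintext = 0x7A23
s_1 = Round(s_0, k_0) = 0x2EA9
s_2 = Round(s_1, k_1) = 0x67B3
s_3 = Round(s_2, k_2) = 0x7634

0x7634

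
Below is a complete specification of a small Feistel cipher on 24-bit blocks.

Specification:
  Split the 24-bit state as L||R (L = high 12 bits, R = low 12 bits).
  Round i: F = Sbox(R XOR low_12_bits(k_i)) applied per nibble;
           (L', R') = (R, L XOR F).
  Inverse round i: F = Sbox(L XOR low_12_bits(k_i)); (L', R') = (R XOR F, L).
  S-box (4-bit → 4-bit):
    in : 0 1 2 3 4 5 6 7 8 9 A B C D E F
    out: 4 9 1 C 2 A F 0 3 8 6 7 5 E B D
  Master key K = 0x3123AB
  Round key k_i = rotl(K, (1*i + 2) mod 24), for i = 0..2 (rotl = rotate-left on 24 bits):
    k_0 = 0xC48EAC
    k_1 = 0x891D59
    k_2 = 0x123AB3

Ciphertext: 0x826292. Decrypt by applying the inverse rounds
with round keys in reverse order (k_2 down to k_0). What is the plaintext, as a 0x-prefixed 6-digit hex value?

s_0 = ciphertext = 0x826292
s_1 = InvRound(s_0, k_2) = 0x318826
s_2 = InvRound(s_1, k_1) = 0x30F318
s_3 = InvRound(s_2, k_0) = 0xD7430F

0xD7430F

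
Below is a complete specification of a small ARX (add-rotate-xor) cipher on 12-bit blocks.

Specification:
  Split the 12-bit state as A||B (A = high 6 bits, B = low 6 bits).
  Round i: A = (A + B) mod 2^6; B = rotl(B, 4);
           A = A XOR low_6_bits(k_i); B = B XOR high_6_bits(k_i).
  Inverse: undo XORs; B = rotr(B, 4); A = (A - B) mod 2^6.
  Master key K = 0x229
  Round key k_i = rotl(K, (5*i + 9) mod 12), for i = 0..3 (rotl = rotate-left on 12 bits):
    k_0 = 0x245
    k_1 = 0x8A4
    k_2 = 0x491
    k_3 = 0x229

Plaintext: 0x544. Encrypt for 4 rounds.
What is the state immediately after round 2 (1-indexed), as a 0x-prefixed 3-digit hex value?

s_0 = plaintext = 0x544
s_1 = Round(s_0, k_0) = 0x708
s_2 = Round(s_1, k_1) = 0x020
s_3 = Round(s_2, k_2) = 0xC5A
s_4 = Round(s_3, k_3) = 0x8AE

0x020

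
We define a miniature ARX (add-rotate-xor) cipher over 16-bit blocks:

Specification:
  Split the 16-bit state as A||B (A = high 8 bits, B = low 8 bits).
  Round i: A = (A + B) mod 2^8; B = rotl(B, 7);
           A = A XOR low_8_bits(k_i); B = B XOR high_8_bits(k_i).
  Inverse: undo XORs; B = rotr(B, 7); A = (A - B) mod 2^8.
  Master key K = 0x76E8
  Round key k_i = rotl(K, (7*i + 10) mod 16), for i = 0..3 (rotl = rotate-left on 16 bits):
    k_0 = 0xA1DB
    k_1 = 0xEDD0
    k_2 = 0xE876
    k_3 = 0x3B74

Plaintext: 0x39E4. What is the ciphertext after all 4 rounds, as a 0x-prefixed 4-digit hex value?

s_0 = plaintext = 0x39E4
s_1 = Round(s_0, k_0) = 0xC6D3
s_2 = Round(s_1, k_1) = 0x4904
s_3 = Round(s_2, k_2) = 0x3BEA
s_4 = Round(s_3, k_3) = 0x514E

0x514E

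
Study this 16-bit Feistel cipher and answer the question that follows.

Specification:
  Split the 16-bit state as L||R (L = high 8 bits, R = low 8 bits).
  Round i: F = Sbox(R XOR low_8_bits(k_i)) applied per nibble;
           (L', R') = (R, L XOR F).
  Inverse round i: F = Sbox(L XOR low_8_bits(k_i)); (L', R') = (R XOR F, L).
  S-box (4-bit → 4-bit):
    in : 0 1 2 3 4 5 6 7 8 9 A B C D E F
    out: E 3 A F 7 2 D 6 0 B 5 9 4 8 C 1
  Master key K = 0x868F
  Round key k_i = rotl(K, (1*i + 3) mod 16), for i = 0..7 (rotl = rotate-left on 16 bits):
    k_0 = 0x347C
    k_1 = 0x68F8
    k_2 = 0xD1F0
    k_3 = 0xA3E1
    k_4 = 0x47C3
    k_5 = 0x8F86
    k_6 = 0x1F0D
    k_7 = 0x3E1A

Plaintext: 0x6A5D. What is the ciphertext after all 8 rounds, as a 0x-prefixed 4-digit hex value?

0x5BE7

s_0 = plaintext = 0x6A5D
s_1 = Round(s_0, k_0) = 0x5DC9
s_2 = Round(s_1, k_1) = 0xC9AE
s_3 = Round(s_2, k_2) = 0xAEE5
s_4 = Round(s_3, k_3) = 0xE549
s_5 = Round(s_4, k_4) = 0x49E0
s_6 = Round(s_5, k_5) = 0xE094
s_7 = Round(s_6, k_6) = 0x945B
s_8 = Round(s_7, k_7) = 0x5BE7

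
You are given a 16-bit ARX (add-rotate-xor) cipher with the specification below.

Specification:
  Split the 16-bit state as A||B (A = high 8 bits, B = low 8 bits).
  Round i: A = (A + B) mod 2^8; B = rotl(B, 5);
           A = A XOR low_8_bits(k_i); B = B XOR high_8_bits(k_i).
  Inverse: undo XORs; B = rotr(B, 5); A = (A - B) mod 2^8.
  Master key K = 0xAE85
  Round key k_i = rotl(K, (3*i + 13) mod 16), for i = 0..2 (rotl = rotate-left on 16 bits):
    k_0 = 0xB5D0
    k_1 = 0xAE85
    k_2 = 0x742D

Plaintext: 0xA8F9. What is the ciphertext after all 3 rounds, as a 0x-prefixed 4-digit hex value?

0x508B

s_0 = plaintext = 0xA8F9
s_1 = Round(s_0, k_0) = 0x718A
s_2 = Round(s_1, k_1) = 0x7EFF
s_3 = Round(s_2, k_2) = 0x508B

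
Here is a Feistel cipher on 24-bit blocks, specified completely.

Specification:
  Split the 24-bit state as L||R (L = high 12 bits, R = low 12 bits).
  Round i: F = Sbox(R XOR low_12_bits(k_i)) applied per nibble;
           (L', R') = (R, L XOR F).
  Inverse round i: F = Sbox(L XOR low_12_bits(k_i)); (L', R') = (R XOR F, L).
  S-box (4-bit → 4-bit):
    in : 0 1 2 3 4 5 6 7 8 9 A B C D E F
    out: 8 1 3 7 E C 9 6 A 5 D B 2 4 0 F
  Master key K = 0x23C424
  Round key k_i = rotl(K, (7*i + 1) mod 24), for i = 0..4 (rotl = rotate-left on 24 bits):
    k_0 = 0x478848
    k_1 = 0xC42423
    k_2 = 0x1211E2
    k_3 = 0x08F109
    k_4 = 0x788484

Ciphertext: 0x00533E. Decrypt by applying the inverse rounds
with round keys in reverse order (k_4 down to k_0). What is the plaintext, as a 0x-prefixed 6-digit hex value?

0x7762DE

s_0 = ciphertext = 0x00533E
s_1 = InvRound(s_0, k_4) = 0xD9F005
s_2 = InvRound(s_1, k_3) = 0x25CD9F
s_3 = InvRound(s_2, k_2) = 0xA2F25C
s_4 = InvRound(s_3, k_1) = 0x2DEA2F
s_5 = InvRound(s_4, k_0) = 0x7762DE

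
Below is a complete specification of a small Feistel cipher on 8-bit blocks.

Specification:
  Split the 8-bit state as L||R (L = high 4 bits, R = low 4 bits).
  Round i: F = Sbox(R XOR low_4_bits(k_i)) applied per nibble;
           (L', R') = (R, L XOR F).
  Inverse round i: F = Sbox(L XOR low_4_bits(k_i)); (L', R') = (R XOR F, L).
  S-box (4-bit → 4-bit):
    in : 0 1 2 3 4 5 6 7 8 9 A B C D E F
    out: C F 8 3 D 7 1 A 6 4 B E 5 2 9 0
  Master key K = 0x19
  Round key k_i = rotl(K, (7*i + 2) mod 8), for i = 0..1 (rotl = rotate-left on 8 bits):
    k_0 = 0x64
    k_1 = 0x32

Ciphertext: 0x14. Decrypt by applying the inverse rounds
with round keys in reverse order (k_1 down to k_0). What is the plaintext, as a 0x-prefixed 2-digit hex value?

0x27

s_0 = ciphertext = 0x14
s_1 = InvRound(s_0, k_1) = 0x71
s_2 = InvRound(s_1, k_0) = 0x27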